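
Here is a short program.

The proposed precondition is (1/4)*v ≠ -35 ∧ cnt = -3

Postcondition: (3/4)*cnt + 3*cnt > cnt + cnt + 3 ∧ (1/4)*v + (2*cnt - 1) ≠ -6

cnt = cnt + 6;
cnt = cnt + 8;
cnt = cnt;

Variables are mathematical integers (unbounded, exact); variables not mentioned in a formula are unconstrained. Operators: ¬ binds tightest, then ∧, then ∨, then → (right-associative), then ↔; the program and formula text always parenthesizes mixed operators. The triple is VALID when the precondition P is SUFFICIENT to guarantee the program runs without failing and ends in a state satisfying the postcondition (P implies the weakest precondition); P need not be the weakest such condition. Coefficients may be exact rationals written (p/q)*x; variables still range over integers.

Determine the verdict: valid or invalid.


Working backward. After the program, the postcondition (3/4)*cnt + 3*cnt > cnt + cnt + 3 ∧ (1/4)*v + (2*cnt - 1) ≠ -6 must hold; in canonical form it is (7/4)*cnt > 3 ∧ 2*cnt + (1/4)*v ≠ -5.
Before cnt := cnt: (7/4)*cnt > 3 ∧ 2*cnt + (1/4)*v ≠ -5
Before cnt := cnt + 8: (7/4)*cnt > -11 ∧ 2*cnt + (1/4)*v ≠ -21
Before cnt := cnt + 6: (7/4)*cnt > -43/2 ∧ 2*cnt + (1/4)*v ≠ -33
The weakest precondition is (7/4)*cnt > -43/2 ∧ 2*cnt + (1/4)*v ≠ -33.
Check whether (1/4)*v ≠ -35 ∧ cnt = -3 implies it.
Countermodel: at the initial state cnt = -3, v = -108, the precondition holds but the weakest precondition fails.
Answer: invalid


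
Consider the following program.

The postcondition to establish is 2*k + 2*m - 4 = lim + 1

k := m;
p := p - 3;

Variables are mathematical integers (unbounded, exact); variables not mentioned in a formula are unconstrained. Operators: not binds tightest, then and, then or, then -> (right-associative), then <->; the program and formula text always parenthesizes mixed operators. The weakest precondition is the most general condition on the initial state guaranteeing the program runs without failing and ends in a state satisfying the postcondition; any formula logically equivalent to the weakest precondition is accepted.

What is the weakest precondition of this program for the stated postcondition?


Working backward. After the program, the postcondition 2*k + 2*m - 4 = lim + 1 must hold; in canonical form it is 2*k + 2*m = lim + 5.
Before p := p - 3: 2*k + 2*m = lim + 5
Before k := m: 4*m = lim + 5
Answer: WP = 4*m = lim + 5


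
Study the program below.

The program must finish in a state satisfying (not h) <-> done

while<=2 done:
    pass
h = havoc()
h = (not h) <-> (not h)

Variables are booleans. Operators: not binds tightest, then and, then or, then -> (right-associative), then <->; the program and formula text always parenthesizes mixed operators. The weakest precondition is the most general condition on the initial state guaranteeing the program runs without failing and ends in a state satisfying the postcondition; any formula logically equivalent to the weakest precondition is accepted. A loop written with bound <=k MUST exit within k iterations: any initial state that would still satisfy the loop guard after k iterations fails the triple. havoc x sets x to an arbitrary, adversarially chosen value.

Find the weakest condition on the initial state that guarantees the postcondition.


Working backward. After the program, (not h) <-> done must hold.
Before h := (not h) <-> (not h): not done
Before havoc h: not done
Before the loop (bound <=2), unroll the exhaustion recursion (WP_0 = exit-now case; WP_j = one more guarded iteration, up to j = 2):
  WP_0: not done
  WP_1: done -> (not done)
  WP_2: done -> (done -> (not done))
So before the loop: done -> (done -> (not done))
Answer: WP = done -> (done -> (not done))


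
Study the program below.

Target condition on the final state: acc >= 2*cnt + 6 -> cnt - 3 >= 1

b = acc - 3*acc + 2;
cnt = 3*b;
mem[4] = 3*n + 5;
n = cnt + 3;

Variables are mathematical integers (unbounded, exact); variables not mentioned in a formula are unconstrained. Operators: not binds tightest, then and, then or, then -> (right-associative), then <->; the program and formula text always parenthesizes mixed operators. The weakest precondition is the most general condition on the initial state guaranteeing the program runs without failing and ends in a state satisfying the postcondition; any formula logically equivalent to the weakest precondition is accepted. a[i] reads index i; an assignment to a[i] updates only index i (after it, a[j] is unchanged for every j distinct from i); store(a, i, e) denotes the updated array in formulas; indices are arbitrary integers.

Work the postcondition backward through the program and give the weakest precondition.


Working backward. After the program, the postcondition acc >= 2*cnt + 6 -> cnt - 3 >= 1 must hold; in canonical form it is acc >= 2*cnt + 6 -> cnt >= 4.
Before n := cnt + 3: acc >= 2*cnt + 6 -> cnt >= 4
Before mem[4] := 3*n + 5: acc >= 2*cnt + 6 -> cnt >= 4
Before cnt := 3*b: acc >= 6*b + 6 -> 3*b >= 4
Before b := acc - 3*acc + 2: 13*acc >= 18 -> 6*acc <= 2
Answer: WP = 13*acc >= 18 -> 6*acc <= 2


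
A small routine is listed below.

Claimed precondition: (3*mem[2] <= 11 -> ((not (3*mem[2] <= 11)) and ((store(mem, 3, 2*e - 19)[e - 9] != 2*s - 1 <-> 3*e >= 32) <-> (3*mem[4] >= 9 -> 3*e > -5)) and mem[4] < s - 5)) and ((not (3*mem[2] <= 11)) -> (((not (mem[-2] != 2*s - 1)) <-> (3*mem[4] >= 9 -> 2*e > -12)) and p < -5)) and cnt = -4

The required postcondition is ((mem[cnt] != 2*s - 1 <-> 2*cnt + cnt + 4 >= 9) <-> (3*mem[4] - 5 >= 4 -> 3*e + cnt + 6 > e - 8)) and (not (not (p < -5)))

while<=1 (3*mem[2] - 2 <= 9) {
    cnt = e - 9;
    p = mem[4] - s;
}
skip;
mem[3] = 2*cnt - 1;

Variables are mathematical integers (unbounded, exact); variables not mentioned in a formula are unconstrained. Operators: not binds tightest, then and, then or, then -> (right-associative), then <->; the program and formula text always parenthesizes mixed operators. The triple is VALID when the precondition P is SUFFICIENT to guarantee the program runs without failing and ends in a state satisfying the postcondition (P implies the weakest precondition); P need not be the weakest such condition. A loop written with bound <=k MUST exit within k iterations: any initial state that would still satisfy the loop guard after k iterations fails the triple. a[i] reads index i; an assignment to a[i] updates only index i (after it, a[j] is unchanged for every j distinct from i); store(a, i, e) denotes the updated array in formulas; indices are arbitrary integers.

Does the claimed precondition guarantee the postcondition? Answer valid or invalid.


Working backward. After the program, the postcondition ((mem[cnt] != 2*s - 1 <-> 2*cnt + cnt + 4 >= 9) <-> (3*mem[4] - 5 >= 4 -> 3*e + cnt + 6 > e - 8)) and (not (not (p < -5))) must hold; in canonical form it is ((mem[cnt] != 2*s - 1 <-> 3*cnt >= 5) <-> (3*mem[4] >= 9 -> cnt + 2*e > -14)) and p < -5.
Before mem[3] := 2*cnt - 1: ((store(mem, 3, 2*cnt - 1)[cnt] != 2*s - 1 <-> 3*cnt >= 5) <-> (3*mem[4] >= 9 -> cnt + 2*e > -14)) and p < -5
Before skip: ((store(mem, 3, 2*cnt - 1)[cnt] != 2*s - 1 <-> 3*cnt >= 5) <-> (3*mem[4] >= 9 -> cnt + 2*e > -14)) and p < -5
Before the loop (bound <=1), unroll the exhaustion recursion (WP_0 = exit-now case; WP_j = one more guarded iteration, up to j = 1):
  WP_0: (not (3*mem[2] <= 11)) and ((store(mem, 3, 2*cnt - 1)[cnt] != 2*s - 1 <-> 3*cnt >= 5) <-> (3*mem[4] >= 9 -> cnt + 2*e > -14)) and p < -5
  WP_1: (3*mem[2] <= 11 -> ((not (3*mem[2] <= 11)) and ((store(mem, 3, 2*e - 19)[e - 9] != 2*s - 1 <-> 3*e >= 32) <-> (3*mem[4] >= 9 -> 3*e > -5)) and mem[4] < s - 5)) and ((not (3*mem[2] <= 11)) -> (((store(mem, 3, 2*cnt - 1)[cnt] != 2*s - 1 <-> 3*cnt >= 5) <-> (3*mem[4] >= 9 -> cnt + 2*e > -14)) and p < -5))
So before the loop: (3*mem[2] <= 11 -> ((not (3*mem[2] <= 11)) and ((store(mem, 3, 2*e - 19)[e - 9] != 2*s - 1 <-> 3*e >= 32) <-> (3*mem[4] >= 9 -> 3*e > -5)) and mem[4] < s - 5)) and ((not (3*mem[2] <= 11)) -> (((store(mem, 3, 2*cnt - 1)[cnt] != 2*s - 1 <-> 3*cnt >= 5) <-> (3*mem[4] >= 9 -> cnt + 2*e > -14)) and p < -5))
The weakest precondition is (3*mem[2] <= 11 -> ((not (3*mem[2] <= 11)) and ((store(mem, 3, 2*e - 19)[e - 9] != 2*s - 1 <-> 3*e >= 32) <-> (3*mem[4] >= 9 -> 3*e > -5)) and mem[4] < s - 5)) and ((not (3*mem[2] <= 11)) -> (((store(mem, 3, 2*cnt - 1)[cnt] != 2*s - 1 <-> 3*cnt >= 5) <-> (3*mem[4] >= 9 -> cnt + 2*e > -14)) and p < -5)).
Check whether (3*mem[2] <= 11 -> ((not (3*mem[2] <= 11)) and ((store(mem, 3, 2*e - 19)[e - 9] != 2*s - 1 <-> 3*e >= 32) <-> (3*mem[4] >= 9 -> 3*e > -5)) and mem[4] < s - 5)) and ((not (3*mem[2] <= 11)) -> (((not (mem[-2] != 2*s - 1)) <-> (3*mem[4] >= 9 -> 2*e > -12)) and p < -5)) and cnt = -4 implies it.
Countermodel: at the initial state cnt = -4, e = -6, mem = {[-15] = 3, [-4] = 13031, [-2] = 13030, [2] = 30156, [3] = 3, [4] = 3, elsewhere 3}, p = -6, s = 6516, the precondition holds but the weakest precondition fails.
Answer: invalid


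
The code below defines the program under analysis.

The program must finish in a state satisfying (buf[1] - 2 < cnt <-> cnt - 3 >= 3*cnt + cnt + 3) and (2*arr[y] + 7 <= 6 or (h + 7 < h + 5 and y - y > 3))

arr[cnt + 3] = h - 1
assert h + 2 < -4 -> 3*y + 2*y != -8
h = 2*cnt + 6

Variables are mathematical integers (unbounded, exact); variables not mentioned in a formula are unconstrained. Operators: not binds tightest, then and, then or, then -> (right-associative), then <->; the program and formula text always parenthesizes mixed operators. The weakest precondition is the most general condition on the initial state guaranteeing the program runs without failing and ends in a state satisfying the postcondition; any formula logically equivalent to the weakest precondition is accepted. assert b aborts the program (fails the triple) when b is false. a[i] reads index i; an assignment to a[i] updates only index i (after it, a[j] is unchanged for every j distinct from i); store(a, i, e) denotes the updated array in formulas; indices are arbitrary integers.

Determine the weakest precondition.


Working backward. After the program, the postcondition (buf[1] - 2 < cnt <-> cnt - 3 >= 3*cnt + cnt + 3) and (2*arr[y] + 7 <= 6 or (h + 7 < h + 5 and y - y > 3)) must hold; in canonical form it is (buf[1] < cnt + 2 <-> 3*cnt <= -6) and 2*arr[y] <= -1.
Before h := 2*cnt + 6: (buf[1] < cnt + 2 <-> 3*cnt <= -6) and 2*arr[y] <= -1
Before assert h + 2 < -4 -> 3*y + 2*y != -8: (h < -6 -> 5*y != -8) and (buf[1] < cnt + 2 <-> 3*cnt <= -6) and 2*arr[y] <= -1
Before arr[cnt + 3] := h - 1: (h < -6 -> 5*y != -8) and (buf[1] < cnt + 2 <-> 3*cnt <= -6) and 2*store(arr, cnt + 3, h - 1)[y] <= -1
Answer: WP = (h < -6 -> 5*y != -8) and (buf[1] < cnt + 2 <-> 3*cnt <= -6) and 2*store(arr, cnt + 3, h - 1)[y] <= -1


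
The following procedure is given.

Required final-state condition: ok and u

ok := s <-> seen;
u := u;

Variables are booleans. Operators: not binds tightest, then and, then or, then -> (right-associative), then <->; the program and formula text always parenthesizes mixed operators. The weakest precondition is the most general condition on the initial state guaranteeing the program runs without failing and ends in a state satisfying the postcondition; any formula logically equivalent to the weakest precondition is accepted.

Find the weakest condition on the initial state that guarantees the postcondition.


Working backward. After the program, ok and u must hold.
Before u := u: ok and u
Before ok := s <-> seen: (s <-> seen) and u
Answer: WP = (s <-> seen) and u


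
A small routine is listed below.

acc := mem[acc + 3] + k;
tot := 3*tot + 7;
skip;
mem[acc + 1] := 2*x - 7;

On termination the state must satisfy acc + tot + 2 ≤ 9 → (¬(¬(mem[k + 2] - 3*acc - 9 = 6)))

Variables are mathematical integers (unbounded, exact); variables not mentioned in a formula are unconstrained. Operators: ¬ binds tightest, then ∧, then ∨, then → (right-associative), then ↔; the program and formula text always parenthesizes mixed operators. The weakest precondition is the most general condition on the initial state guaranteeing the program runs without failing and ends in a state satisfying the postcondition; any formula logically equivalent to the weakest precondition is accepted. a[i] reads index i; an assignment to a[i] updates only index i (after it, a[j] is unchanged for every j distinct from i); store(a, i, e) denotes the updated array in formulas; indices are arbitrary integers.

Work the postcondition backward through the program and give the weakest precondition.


Working backward. After the program, the postcondition acc + tot + 2 ≤ 9 → (¬(¬(mem[k + 2] - 3*acc - 9 = 6))) must hold; in canonical form it is acc + tot ≤ 7 → mem[k + 2] = 3*acc + 15.
Before mem[acc + 1] := 2*x - 7: acc + tot ≤ 7 → store(mem, acc + 1, 2*x - 7)[k + 2] = 3*acc + 15
Before skip: acc + tot ≤ 7 → store(mem, acc + 1, 2*x - 7)[k + 2] = 3*acc + 15
Before tot := 3*tot + 7: acc + 3*tot ≤ 0 → store(mem, acc + 1, 2*x - 7)[k + 2] = 3*acc + 15
Before acc := mem[acc + 3] + k: mem[acc + 3] + k + 3*tot ≤ 0 → store(mem, mem[acc + 3] + k + 1, 2*x - 7)[k + 2] = 3*mem[acc + 3] + 3*k + 15
Answer: WP = mem[acc + 3] + k + 3*tot ≤ 0 → store(mem, mem[acc + 3] + k + 1, 2*x - 7)[k + 2] = 3*mem[acc + 3] + 3*k + 15


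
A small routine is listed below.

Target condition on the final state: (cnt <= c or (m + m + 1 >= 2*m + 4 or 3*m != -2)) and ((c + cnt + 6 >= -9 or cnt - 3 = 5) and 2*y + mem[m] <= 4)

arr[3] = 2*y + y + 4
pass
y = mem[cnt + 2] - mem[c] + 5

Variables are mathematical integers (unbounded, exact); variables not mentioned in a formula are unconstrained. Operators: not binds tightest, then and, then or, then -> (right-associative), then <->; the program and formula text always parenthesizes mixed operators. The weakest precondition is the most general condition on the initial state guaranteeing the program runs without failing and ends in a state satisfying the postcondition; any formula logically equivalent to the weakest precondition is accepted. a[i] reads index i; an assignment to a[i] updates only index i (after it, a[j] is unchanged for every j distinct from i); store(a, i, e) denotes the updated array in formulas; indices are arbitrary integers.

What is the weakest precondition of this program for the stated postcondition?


Working backward. After the program, the postcondition (cnt <= c or (m + m + 1 >= 2*m + 4 or 3*m != -2)) and ((c + cnt + 6 >= -9 or cnt - 3 = 5) and 2*y + mem[m] <= 4) must hold; in canonical form it is (cnt <= c or 3*m != -2) and (c + cnt >= -15 or cnt = 8) and mem[m] + 2*y <= 4.
Before y := mem[cnt + 2] - mem[c] + 5: (cnt <= c or 3*m != -2) and (c + cnt >= -15 or cnt = 8) and 2*mem[cnt + 2] + mem[m] <= 2*mem[c] - 6
Before skip: (cnt <= c or 3*m != -2) and (c + cnt >= -15 or cnt = 8) and 2*mem[cnt + 2] + mem[m] <= 2*mem[c] - 6
Before arr[3] := 2*y + y + 4: (cnt <= c or 3*m != -2) and (c + cnt >= -15 or cnt = 8) and 2*mem[cnt + 2] + mem[m] <= 2*mem[c] - 6
Answer: WP = (cnt <= c or 3*m != -2) and (c + cnt >= -15 or cnt = 8) and 2*mem[cnt + 2] + mem[m] <= 2*mem[c] - 6


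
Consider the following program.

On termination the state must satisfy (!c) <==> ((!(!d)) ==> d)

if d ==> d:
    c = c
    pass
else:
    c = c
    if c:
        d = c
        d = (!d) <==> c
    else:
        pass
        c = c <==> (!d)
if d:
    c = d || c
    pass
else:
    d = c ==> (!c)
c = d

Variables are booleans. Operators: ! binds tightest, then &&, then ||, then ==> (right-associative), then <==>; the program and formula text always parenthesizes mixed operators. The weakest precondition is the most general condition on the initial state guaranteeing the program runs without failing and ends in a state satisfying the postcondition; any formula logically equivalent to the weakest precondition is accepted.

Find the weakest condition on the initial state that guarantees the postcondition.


Working backward. After the program, the postcondition (!c) <==> ((!(!d)) ==> d) must hold; in canonical form it is !c.
Before c := d: !d
Then branch requires !d; else branch requires !(c ==> (!c)).
Before the if: (d ==> (!d)) && ((!d) ==> (!(c ==> (!c))))
Then branch requires (d ==> (!d)) && ((!d) ==> (!(c ==> (!c)))); else branch requires (c ==> ((((!c) <==> c) ==> (!((!c) <==> c))) && ((!((!c) <==> c)) ==> (!(c ==> (!c)))))) && ((!c) ==> ((d ==> (!d)) && ((!d) ==> (!((c <==> (!d)) ==> (!(c <==> (!d)))))))).
Before the if: (d ==> (!d)) && ((!d) ==> (!(c ==> (!c))))
Answer: WP = (d ==> (!d)) && ((!d) ==> (!(c ==> (!c))))


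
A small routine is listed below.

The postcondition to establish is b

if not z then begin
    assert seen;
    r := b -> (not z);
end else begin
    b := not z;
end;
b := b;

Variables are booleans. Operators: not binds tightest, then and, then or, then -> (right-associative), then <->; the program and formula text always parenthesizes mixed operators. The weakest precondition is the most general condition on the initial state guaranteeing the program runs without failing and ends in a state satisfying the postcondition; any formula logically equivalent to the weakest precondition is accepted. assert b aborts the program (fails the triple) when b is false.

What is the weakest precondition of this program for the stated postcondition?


Working backward. After the program, b must hold.
Before b := b: b
Then branch requires seen and b; else branch requires not z.
Before the if: ((not z) -> (seen and b)) and (z -> (not z))
Answer: WP = ((not z) -> (seen and b)) and (z -> (not z))


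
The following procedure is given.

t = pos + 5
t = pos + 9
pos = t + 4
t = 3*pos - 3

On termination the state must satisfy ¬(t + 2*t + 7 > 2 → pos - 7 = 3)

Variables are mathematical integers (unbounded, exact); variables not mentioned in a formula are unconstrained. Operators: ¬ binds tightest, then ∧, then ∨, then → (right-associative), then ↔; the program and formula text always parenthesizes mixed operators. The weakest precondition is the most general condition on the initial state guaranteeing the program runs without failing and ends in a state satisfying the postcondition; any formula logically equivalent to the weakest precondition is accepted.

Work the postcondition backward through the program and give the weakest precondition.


Working backward. After the program, the postcondition ¬(t + 2*t + 7 > 2 → pos - 7 = 3) must hold; in canonical form it is ¬(3*t > -5 → pos = 10).
Before t := 3*pos - 3: ¬(9*pos > 4 → pos = 10)
Before pos := t + 4: ¬(9*t > -32 → t = 6)
Before t := pos + 9: ¬(9*pos > -113 → pos = -3)
Before t := pos + 5: ¬(9*pos > -113 → pos = -3)
Answer: WP = ¬(9*pos > -113 → pos = -3)


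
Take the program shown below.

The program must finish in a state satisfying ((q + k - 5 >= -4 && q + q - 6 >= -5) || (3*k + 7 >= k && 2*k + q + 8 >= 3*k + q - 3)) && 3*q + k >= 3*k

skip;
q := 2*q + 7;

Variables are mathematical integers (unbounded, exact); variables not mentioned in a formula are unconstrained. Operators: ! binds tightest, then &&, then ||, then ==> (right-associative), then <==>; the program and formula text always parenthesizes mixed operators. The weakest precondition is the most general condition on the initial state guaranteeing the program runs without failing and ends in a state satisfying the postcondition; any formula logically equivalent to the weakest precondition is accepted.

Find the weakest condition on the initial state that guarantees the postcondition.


Working backward. After the program, the postcondition ((q + k - 5 >= -4 && q + q - 6 >= -5) || (3*k + 7 >= k && 2*k + q + 8 >= 3*k + q - 3)) && 3*q + k >= 3*k must hold; in canonical form it is ((k + q >= 1 && 2*q >= 1) || (2*k >= -7 && k <= 11)) && 3*q >= 2*k.
Before q := 2*q + 7: ((k + 2*q >= -6 && 4*q >= -13) || (2*k >= -7 && k <= 11)) && 6*q >= 2*k - 21
Before skip: ((k + 2*q >= -6 && 4*q >= -13) || (2*k >= -7 && k <= 11)) && 6*q >= 2*k - 21
Answer: WP = ((k + 2*q >= -6 && 4*q >= -13) || (2*k >= -7 && k <= 11)) && 6*q >= 2*k - 21


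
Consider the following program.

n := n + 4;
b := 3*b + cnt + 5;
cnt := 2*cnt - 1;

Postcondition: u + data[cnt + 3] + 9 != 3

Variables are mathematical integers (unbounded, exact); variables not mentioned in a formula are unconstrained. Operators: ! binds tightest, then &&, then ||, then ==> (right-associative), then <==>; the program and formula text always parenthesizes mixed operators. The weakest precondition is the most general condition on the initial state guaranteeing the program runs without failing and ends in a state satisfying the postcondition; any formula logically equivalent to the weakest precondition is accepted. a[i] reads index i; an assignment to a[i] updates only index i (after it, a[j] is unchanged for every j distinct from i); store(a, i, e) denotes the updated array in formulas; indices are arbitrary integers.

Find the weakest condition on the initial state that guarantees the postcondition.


Working backward. After the program, the postcondition u + data[cnt + 3] + 9 != 3 must hold; in canonical form it is data[cnt + 3] + u != -6.
Before cnt := 2*cnt - 1: data[2*cnt + 2] + u != -6
Before b := 3*b + cnt + 5: data[2*cnt + 2] + u != -6
Before n := n + 4: data[2*cnt + 2] + u != -6
Answer: WP = data[2*cnt + 2] + u != -6


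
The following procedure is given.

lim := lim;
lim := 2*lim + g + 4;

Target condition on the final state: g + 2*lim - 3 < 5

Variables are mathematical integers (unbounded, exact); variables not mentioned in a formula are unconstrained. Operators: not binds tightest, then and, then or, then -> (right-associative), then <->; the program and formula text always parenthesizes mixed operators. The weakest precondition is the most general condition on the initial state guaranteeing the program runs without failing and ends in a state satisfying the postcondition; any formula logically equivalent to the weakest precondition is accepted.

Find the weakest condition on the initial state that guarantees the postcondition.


Working backward. After the program, the postcondition g + 2*lim - 3 < 5 must hold; in canonical form it is g + 2*lim < 8.
Before lim := 2*lim + g + 4: 3*g + 4*lim < 0
Before lim := lim: 3*g + 4*lim < 0
Answer: WP = 3*g + 4*lim < 0


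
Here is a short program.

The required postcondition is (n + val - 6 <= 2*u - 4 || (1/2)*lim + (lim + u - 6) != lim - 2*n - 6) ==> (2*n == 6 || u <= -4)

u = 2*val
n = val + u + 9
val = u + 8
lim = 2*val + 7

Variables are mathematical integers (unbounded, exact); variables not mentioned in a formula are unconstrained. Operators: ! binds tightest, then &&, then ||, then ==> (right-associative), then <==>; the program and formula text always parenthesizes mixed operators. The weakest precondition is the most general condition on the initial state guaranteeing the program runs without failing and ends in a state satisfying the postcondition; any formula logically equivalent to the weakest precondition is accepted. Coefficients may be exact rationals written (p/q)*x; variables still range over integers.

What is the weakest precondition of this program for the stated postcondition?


Working backward. After the program, the postcondition (n + val - 6 <= 2*u - 4 || (1/2)*lim + (lim + u - 6) != lim - 2*n - 6) ==> (2*n == 6 || u <= -4) must hold; in canonical form it is (n + val <= 2*u + 2 || (1/2)*lim + 2*n + u != 0) ==> (2*n == 6 || u <= -4).
Before lim := 2*val + 7: (n + val <= 2*u + 2 || 2*n + u + val != -7/2) ==> (2*n == 6 || u <= -4)
Before val := u + 8: (n <= u - 6 || 2*n + 2*u != -23/2) ==> (2*n == 6 || u <= -4)
Before n := val + u + 9: (val <= -15 || 4*u + 2*val != -59/2) ==> (2*u + 2*val == -12 || u <= -4)
Before u := 2*val: (val <= -15 || 10*val != -59/2) ==> (6*val == -12 || 2*val <= -4)
Answer: WP = (val <= -15 || 10*val != -59/2) ==> (6*val == -12 || 2*val <= -4)


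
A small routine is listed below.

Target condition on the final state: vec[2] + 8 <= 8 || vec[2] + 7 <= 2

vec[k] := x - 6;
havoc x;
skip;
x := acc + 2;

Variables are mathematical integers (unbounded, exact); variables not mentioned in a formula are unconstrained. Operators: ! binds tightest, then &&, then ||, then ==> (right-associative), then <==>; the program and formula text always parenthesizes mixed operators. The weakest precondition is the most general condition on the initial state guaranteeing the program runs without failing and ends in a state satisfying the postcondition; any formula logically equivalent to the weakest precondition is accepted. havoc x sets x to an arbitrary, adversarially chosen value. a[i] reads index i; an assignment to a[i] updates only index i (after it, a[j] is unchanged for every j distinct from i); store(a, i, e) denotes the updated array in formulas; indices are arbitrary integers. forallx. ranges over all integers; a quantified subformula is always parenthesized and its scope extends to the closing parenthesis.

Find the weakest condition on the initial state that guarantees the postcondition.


Working backward. After the program, the postcondition vec[2] + 8 <= 8 || vec[2] + 7 <= 2 must hold; in canonical form it is vec[2] <= 0 || vec[2] <= -5.
Before x := acc + 2: vec[2] <= 0 || vec[2] <= -5
Before skip: vec[2] <= 0 || vec[2] <= -5
Before havoc x: vec[2] <= 0 || vec[2] <= -5
Before vec[k] := x - 6: store(vec, k, x - 6)[2] <= 0 || store(vec, k, x - 6)[2] <= -5
Answer: WP = store(vec, k, x - 6)[2] <= 0 || store(vec, k, x - 6)[2] <= -5


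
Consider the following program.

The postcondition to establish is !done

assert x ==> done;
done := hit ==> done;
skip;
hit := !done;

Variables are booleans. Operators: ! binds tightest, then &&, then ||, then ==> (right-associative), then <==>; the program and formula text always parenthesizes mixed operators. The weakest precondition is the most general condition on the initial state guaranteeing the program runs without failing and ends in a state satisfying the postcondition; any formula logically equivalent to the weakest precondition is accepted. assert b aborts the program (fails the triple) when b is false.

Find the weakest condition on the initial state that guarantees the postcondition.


Working backward. After the program, !done must hold.
Before hit := !done: !done
Before skip: !done
Before done := hit ==> done: !(hit ==> done)
Before assert x ==> done: (x ==> done) && (!(hit ==> done))
Answer: WP = (x ==> done) && (!(hit ==> done))


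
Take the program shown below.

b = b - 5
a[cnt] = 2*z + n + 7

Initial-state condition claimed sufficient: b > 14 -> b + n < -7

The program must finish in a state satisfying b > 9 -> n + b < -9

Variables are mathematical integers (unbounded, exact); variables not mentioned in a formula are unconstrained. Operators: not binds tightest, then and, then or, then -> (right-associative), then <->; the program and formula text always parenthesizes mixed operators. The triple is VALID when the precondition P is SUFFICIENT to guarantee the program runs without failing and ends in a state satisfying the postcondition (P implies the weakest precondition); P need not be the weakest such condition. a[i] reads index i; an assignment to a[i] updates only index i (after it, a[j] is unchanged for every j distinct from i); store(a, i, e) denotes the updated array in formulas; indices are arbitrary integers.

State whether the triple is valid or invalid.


Working backward. After the program, the postcondition b > 9 -> n + b < -9 must hold; in canonical form it is b > 9 -> b + n < -9.
Before a[cnt] := 2*z + n + 7: b > 9 -> b + n < -9
Before b := b - 5: b > 14 -> b + n < -4
The weakest precondition is b > 14 -> b + n < -4.
Check whether b > 14 -> b + n < -7 implies it.
Every state satisfying the precondition satisfies the weakest precondition: the implication holds.
Answer: valid


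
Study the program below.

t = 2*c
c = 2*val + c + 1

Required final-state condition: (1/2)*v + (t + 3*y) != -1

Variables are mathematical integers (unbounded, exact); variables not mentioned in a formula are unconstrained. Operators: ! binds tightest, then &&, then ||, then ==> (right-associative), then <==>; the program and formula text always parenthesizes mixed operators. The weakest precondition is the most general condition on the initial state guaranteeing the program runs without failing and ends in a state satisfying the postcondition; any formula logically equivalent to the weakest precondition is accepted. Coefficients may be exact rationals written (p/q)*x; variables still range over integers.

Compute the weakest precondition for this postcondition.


Working backward. After the program, the postcondition (1/2)*v + (t + 3*y) != -1 must hold; in canonical form it is t + (1/2)*v + 3*y != -1.
Before c := 2*val + c + 1: t + (1/2)*v + 3*y != -1
Before t := 2*c: 2*c + (1/2)*v + 3*y != -1
Answer: WP = 2*c + (1/2)*v + 3*y != -1


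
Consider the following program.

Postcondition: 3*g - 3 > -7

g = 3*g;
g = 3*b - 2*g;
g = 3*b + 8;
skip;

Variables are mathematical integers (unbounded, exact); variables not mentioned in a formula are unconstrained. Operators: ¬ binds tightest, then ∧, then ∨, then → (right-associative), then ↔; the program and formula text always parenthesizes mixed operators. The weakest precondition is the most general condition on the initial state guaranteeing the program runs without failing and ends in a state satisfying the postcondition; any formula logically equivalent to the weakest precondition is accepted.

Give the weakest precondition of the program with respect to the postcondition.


Working backward. After the program, the postcondition 3*g - 3 > -7 must hold; in canonical form it is 3*g > -4.
Before skip: 3*g > -4
Before g := 3*b + 8: 9*b > -28
Before g := 3*b - 2*g: 9*b > -28
Before g := 3*g: 9*b > -28
Answer: WP = 9*b > -28


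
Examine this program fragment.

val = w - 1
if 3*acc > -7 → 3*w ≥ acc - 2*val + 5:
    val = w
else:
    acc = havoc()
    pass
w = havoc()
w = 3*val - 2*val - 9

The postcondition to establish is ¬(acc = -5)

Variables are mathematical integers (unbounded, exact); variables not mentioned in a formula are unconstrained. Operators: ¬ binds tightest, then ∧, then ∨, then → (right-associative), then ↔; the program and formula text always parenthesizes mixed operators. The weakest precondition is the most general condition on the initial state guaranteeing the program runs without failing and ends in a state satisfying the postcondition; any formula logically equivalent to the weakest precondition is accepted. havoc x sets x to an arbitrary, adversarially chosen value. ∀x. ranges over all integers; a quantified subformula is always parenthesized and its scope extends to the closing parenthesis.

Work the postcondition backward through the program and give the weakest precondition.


Working backward. After the program, ¬(acc = -5) must hold.
Before w := 3*val - 2*val - 9: ¬(acc = -5)
Before havoc w: ¬(acc = -5)
Then branch requires ¬(acc = -5); else branch requires ∀acc_1. (¬(acc_1 = -5)).
Before the if: ((3*acc > -7 → 2*val + 3*w ≥ acc + 5) → (¬(acc = -5))) ∧ ((¬(3*acc > -7 → 2*val + 3*w ≥ acc + 5)) → (∀acc_1. (¬(acc_1 = -5))))
Before val := w - 1: ((3*acc > -7 → 5*w ≥ acc + 7) → (¬(acc = -5))) ∧ ((¬(3*acc > -7 → 5*w ≥ acc + 7)) → (∀acc_1. (¬(acc_1 = -5))))
Answer: WP = ((3*acc > -7 → 5*w ≥ acc + 7) → (¬(acc = -5))) ∧ ((¬(3*acc > -7 → 5*w ≥ acc + 7)) → (∀acc_1. (¬(acc_1 = -5))))


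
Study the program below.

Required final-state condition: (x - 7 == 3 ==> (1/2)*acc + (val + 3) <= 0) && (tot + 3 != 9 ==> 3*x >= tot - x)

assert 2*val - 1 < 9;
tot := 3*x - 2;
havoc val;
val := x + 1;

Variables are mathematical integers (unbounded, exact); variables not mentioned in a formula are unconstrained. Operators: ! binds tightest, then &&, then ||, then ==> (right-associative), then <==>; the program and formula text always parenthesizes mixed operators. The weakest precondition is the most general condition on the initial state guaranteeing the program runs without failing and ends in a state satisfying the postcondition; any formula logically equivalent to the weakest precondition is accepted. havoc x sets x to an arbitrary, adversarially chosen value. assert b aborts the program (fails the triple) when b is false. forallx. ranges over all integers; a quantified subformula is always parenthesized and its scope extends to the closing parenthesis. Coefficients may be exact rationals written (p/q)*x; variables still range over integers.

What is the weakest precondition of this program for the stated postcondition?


Working backward. After the program, the postcondition (x - 7 == 3 ==> (1/2)*acc + (val + 3) <= 0) && (tot + 3 != 9 ==> 3*x >= tot - x) must hold; in canonical form it is (x == 10 ==> (1/2)*acc + val <= -3) && (tot != 6 ==> 4*x >= tot).
Before val := x + 1: (x == 10 ==> (1/2)*acc + x <= -4) && (tot != 6 ==> 4*x >= tot)
Before havoc val: (x == 10 ==> (1/2)*acc + x <= -4) && (tot != 6 ==> 4*x >= tot)
Before tot := 3*x - 2: (x == 10 ==> (1/2)*acc + x <= -4) && (3*x != 8 ==> x >= -2)
Before assert 2*val - 1 < 9: 2*val < 10 && (x == 10 ==> (1/2)*acc + x <= -4) && (3*x != 8 ==> x >= -2)
Answer: WP = 2*val < 10 && (x == 10 ==> (1/2)*acc + x <= -4) && (3*x != 8 ==> x >= -2)


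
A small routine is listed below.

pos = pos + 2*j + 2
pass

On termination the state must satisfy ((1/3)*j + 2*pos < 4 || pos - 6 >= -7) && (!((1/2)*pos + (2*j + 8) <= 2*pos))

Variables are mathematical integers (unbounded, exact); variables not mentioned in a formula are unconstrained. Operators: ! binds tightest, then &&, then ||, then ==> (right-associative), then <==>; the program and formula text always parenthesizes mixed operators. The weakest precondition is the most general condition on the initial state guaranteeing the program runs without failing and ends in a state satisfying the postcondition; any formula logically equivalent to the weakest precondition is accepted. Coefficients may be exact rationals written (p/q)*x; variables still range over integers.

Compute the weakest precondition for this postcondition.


Working backward. After the program, the postcondition ((1/3)*j + 2*pos < 4 || pos - 6 >= -7) && (!((1/2)*pos + (2*j + 8) <= 2*pos)) must hold; in canonical form it is ((1/3)*j + 2*pos < 4 || pos >= -1) && (!(2*j <= (3/2)*pos - 8)).
Before skip: ((1/3)*j + 2*pos < 4 || pos >= -1) && (!(2*j <= (3/2)*pos - 8))
Before pos := pos + 2*j + 2: ((13/3)*j + 2*pos < 0 || 2*j + pos >= -3) && (!(j + (3/2)*pos >= 5))
Answer: WP = ((13/3)*j + 2*pos < 0 || 2*j + pos >= -3) && (!(j + (3/2)*pos >= 5))


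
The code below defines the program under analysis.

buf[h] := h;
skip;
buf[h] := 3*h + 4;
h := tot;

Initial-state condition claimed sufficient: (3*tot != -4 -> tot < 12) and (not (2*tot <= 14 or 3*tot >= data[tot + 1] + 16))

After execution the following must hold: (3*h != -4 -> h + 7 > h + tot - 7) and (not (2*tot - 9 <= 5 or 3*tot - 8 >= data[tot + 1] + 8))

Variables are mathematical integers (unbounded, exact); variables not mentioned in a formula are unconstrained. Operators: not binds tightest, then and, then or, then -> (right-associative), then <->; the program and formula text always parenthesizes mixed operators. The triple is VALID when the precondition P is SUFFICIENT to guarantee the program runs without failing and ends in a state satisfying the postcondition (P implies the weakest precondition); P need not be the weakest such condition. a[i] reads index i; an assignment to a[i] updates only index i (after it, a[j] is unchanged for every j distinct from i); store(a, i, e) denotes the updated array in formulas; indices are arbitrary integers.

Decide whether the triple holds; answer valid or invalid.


Working backward. After the program, the postcondition (3*h != -4 -> h + 7 > h + tot - 7) and (not (2*tot - 9 <= 5 or 3*tot - 8 >= data[tot + 1] + 8)) must hold; in canonical form it is (3*h != -4 -> tot < 14) and (not (2*tot <= 14 or 3*tot >= data[tot + 1] + 16)).
Before h := tot: (3*tot != -4 -> tot < 14) and (not (2*tot <= 14 or 3*tot >= data[tot + 1] + 16))
Before buf[h] := 3*h + 4: (3*tot != -4 -> tot < 14) and (not (2*tot <= 14 or 3*tot >= data[tot + 1] + 16))
Before skip: (3*tot != -4 -> tot < 14) and (not (2*tot <= 14 or 3*tot >= data[tot + 1] + 16))
Before buf[h] := h: (3*tot != -4 -> tot < 14) and (not (2*tot <= 14 or 3*tot >= data[tot + 1] + 16))
The weakest precondition is (3*tot != -4 -> tot < 14) and (not (2*tot <= 14 or 3*tot >= data[tot + 1] + 16)).
Check whether (3*tot != -4 -> tot < 12) and (not (2*tot <= 14 or 3*tot >= data[tot + 1] + 16)) implies it.
Every state satisfying the precondition satisfies the weakest precondition: the implication holds.
Answer: valid


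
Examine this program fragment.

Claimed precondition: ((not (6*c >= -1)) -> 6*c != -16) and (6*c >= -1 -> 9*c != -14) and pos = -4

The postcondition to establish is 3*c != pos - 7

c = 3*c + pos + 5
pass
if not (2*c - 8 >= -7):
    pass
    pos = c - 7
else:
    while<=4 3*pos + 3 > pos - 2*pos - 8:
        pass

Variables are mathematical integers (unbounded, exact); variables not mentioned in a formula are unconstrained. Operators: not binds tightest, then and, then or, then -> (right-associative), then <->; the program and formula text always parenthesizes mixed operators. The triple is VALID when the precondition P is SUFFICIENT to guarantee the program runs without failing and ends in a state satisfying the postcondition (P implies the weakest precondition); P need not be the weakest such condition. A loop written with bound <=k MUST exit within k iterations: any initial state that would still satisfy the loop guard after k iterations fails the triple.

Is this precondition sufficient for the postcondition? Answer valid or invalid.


Working backward. After the program, 3*c != pos - 7 must hold.
Then branch requires 2*c != -14; else branch requires (4*pos > -11 -> ((4*pos > -11 -> ((4*pos > -11 -> ((4*pos > -11 -> ((not (4*pos > -11)) and 3*c != pos - 7)) and ((not (4*pos > -11)) -> 3*c != pos - 7))) and ((not (4*pos > -11)) -> 3*c != pos - 7))) and ((not (4*pos > -11)) -> 3*c != pos - 7))) and ((not (4*pos > -11)) -> 3*c != pos - 7).
Before the if: ((not (2*c >= 1)) -> 2*c != -14) and (2*c >= 1 -> ((4*pos > -11 -> ((4*pos > -11 -> ((4*pos > -11 -> ((4*pos > -11 -> ((not (4*pos > -11)) and 3*c != pos - 7)) and ((not (4*pos > -11)) -> 3*c != pos - 7))) and ((not (4*pos > -11)) -> 3*c != pos - 7))) and ((not (4*pos > -11)) -> 3*c != pos - 7))) and ((not (4*pos > -11)) -> 3*c != pos - 7)))
Before skip: ((not (2*c >= 1)) -> 2*c != -14) and (2*c >= 1 -> ((4*pos > -11 -> ((4*pos > -11 -> ((4*pos > -11 -> ((4*pos > -11 -> ((not (4*pos > -11)) and 3*c != pos - 7)) and ((not (4*pos > -11)) -> 3*c != pos - 7))) and ((not (4*pos > -11)) -> 3*c != pos - 7))) and ((not (4*pos > -11)) -> 3*c != pos - 7))) and ((not (4*pos > -11)) -> 3*c != pos - 7)))
Before c := 3*c + pos + 5: ((not (6*c + 2*pos >= -9)) -> 6*c + 2*pos != -24) and (6*c + 2*pos >= -9 -> ((4*pos > -11 -> ((4*pos > -11 -> ((4*pos > -11 -> ((4*pos > -11 -> ((not (4*pos > -11)) and 9*c + 2*pos != -22)) and ((not (4*pos > -11)) -> 9*c + 2*pos != -22))) and ((not (4*pos > -11)) -> 9*c + 2*pos != -22))) and ((not (4*pos > -11)) -> 9*c + 2*pos != -22))) and ((not (4*pos > -11)) -> 9*c + 2*pos != -22)))
The weakest precondition is ((not (6*c + 2*pos >= -9)) -> 6*c + 2*pos != -24) and (6*c + 2*pos >= -9 -> ((4*pos > -11 -> ((4*pos > -11 -> ((4*pos > -11 -> ((4*pos > -11 -> ((not (4*pos > -11)) and 9*c + 2*pos != -22)) and ((not (4*pos > -11)) -> 9*c + 2*pos != -22))) and ((not (4*pos > -11)) -> 9*c + 2*pos != -22))) and ((not (4*pos > -11)) -> 9*c + 2*pos != -22))) and ((not (4*pos > -11)) -> 9*c + 2*pos != -22))).
Check whether ((not (6*c >= -1)) -> 6*c != -16) and (6*c >= -1 -> 9*c != -14) and pos = -4 implies it.
Every state satisfying the precondition satisfies the weakest precondition: the implication holds.
Answer: valid


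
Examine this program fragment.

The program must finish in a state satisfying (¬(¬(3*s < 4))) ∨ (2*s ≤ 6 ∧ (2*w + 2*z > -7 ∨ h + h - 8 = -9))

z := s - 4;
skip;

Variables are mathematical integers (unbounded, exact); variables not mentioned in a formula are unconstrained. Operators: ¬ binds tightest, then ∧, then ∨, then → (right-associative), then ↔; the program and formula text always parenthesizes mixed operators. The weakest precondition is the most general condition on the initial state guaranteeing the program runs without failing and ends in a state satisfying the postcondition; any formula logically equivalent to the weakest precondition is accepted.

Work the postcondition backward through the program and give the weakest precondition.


Working backward. After the program, the postcondition (¬(¬(3*s < 4))) ∨ (2*s ≤ 6 ∧ (2*w + 2*z > -7 ∨ h + h - 8 = -9)) must hold; in canonical form it is 3*s < 4 ∨ (2*s ≤ 6 ∧ (2*w + 2*z > -7 ∨ 2*h = -1)).
Before skip: 3*s < 4 ∨ (2*s ≤ 6 ∧ (2*w + 2*z > -7 ∨ 2*h = -1))
Before z := s - 4: 3*s < 4 ∨ (2*s ≤ 6 ∧ (2*s + 2*w > 1 ∨ 2*h = -1))
Answer: WP = 3*s < 4 ∨ (2*s ≤ 6 ∧ (2*s + 2*w > 1 ∨ 2*h = -1))
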